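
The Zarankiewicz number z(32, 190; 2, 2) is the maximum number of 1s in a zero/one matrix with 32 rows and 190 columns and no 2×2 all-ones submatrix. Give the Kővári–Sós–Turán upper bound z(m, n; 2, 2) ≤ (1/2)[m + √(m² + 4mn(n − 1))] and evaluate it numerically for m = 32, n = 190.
z(32, 190; 2, 2) ≤ (1/2)[32 + √(32² + 4·32·190·189)] = (1/2)[32 + √4597504] = 1088.0895

Kővári–Sós–Turán: let r_1, ..., r_32 be the row sums and z = Σ r_i the total number of 1s. Each pair of columns can share at most one row with both entries 1 (else a 2×2 all-ones block appears), so Σ_i C(r_i, 2) ≤ C(190, 2) = 17955. By convexity Σ_i C(r_i, 2) ≥ 32·C(z/32, 2) = z(z − 32)/(2·32), giving z² − 32z − 32·190·189 ≤ 0 and hence z ≤ (1/2)[32 + √(1024 + 4·1149120)] = (1/2)[32 + √4597504] ≈ (1/2)(32 + 2144.1791) = 1088.0895.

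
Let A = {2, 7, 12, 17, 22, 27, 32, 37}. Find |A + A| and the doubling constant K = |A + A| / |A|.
K = |A + A| / |A| = 15/8

Enumerate A + A = {a + b : a, b ∈ A}. With |A| = 8, there are |A|^2 = 64 ordered sum pairs; collecting distinct values, A + A = {4, 9, 14, 19, 24, 29, 34, 39, 44, 49, 54, 59, 64, 69, 74}, so |A + A| = 15. Thus K = 15/8. Here |A + A| = 2|A| − 1 = 15, the minimum possible — so K = 15/8 is minimal, which holds iff A is an arithmetic progression.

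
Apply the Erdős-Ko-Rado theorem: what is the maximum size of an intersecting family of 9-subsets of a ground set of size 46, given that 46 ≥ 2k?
max |F| = C(45, 8) = 215553195

The Erdős-Ko-Rado theorem states: for n ≥ 2k, an intersecting family of k-subsets of an n-element set has size at most C(n − 1, k − 1), with equality for 'star' families {A ⊆ [n] : |A| = k, i ∈ A} (fix an element i). For n = 46, k = 9: C(45, 8) = 215553195.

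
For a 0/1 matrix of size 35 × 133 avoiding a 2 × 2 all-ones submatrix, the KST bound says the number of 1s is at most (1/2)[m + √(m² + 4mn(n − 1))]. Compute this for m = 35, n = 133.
z(35, 133; 2, 2) ≤ (1/2)[35 + √(35² + 4·35·133·132)] = (1/2)[35 + √2459065] = 801.5703

Kővári–Sós–Turán: let r_1, ..., r_35 be the row sums and z = Σ r_i the total number of 1s. Each pair of columns can share at most one row with both entries 1 (else a 2×2 all-ones block appears), so Σ_i C(r_i, 2) ≤ C(133, 2) = 8778. By convexity Σ_i C(r_i, 2) ≥ 35·C(z/35, 2) = z(z − 35)/(2·35), giving z² − 35z − 35·133·132 ≤ 0 and hence z ≤ (1/2)[35 + √(1225 + 4·614460)] = (1/2)[35 + √2459065] ≈ (1/2)(35 + 1568.1406) = 801.5703.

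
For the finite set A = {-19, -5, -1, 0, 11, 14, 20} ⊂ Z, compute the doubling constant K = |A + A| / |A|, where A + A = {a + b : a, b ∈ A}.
K = |A + A| / |A| = 27/7

Enumerate A + A = {a + b : a, b ∈ A}. With |A| = 7, there are |A|^2 = 49 ordered sum pairs; collecting distinct values, A + A = {-38, -24, -20, -19, -10, -8, -6, -5, -2, -1, 0, 1, 6, 9, 10, 11, 13, 14, 15, 19, 20, 22, 25, 28, 31, 34, 40}, so |A + A| = 27. Thus K = 27/7. For comparison, the minimum possible |A + A| over all 7-element sets is 2·7 − 1 = 13 (so min K = 13/7), attained only by arithmetic progressions.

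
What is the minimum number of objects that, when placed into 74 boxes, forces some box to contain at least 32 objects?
n = (32 − 1)·74 + 1 = 2295

By the generalised pigeonhole principle, to guarantee some box contains ≥ r objects we need more than (r − 1) · k objects total. Threshold: n = (r − 1) · k + 1. With r = 32 and k = 74: n = 31 · 74 + 1 = 2294 + 1 = 2295. For n = 2294 = 31 · 74, we can put exactly 31 objects in every box, avoiding 32 in any single one — so 2295 is tight.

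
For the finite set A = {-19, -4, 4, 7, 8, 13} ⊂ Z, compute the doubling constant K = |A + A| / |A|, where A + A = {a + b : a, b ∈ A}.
K = |A + A| / |A| = 21/6 = 7/2

Enumerate A + A = {a + b : a, b ∈ A}. With |A| = 6, there are |A|^2 = 36 ordered sum pairs; collecting distinct values, A + A = {-38, -23, -15, -12, -11, -8, -6, 0, 3, 4, 8, 9, 11, 12, 14, 15, 16, 17, 20, 21, 26}, so |A + A| = 21. Thus K = 21/6 = 7/2. For comparison, the minimum possible |A + A| over all 6-element sets is 2·6 − 1 = 11 (so min K = 11/6), attained only by arithmetic progressions.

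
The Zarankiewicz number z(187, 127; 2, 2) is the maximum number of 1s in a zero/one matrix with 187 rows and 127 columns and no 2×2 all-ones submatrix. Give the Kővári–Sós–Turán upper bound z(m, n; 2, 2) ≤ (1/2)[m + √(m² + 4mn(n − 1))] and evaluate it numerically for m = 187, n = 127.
z(187, 127; 2, 2) ≤ (1/2)[187 + √(187² + 4·187·127·126)] = (1/2)[187 + √12004465] = 1825.873

Kővári–Sós–Turán: let r_1, ..., r_187 be the row sums and z = Σ r_i the total number of 1s. Each pair of columns can share at most one row with both entries 1 (else a 2×2 all-ones block appears), so Σ_i C(r_i, 2) ≤ C(127, 2) = 8001. By convexity Σ_i C(r_i, 2) ≥ 187·C(z/187, 2) = z(z − 187)/(2·187), giving z² − 187z − 187·127·126 ≤ 0 and hence z ≤ (1/2)[187 + √(34969 + 4·2992374)] = (1/2)[187 + √12004465] ≈ (1/2)(187 + 3464.746) = 1825.873.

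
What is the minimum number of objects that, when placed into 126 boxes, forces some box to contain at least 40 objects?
n = (40 − 1)·126 + 1 = 4915

By the generalised pigeonhole principle, to guarantee some box contains ≥ r objects we need more than (r − 1) · k objects total. Threshold: n = (r − 1) · k + 1. With r = 40 and k = 126: n = 39 · 126 + 1 = 4914 + 1 = 4915. For n = 4914 = 39 · 126, we can put exactly 39 objects in every box, avoiding 40 in any single one — so 4915 is tight.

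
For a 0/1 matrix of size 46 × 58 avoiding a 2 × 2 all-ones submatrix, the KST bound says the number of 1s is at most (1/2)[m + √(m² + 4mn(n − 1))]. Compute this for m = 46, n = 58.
z(46, 58; 2, 2) ≤ (1/2)[46 + √(46² + 4·46·58·57)] = (1/2)[46 + √610420] = 413.6469

Kővári–Sós–Turán: let r_1, ..., r_46 be the row sums and z = Σ r_i the total number of 1s. Each pair of columns can share at most one row with both entries 1 (else a 2×2 all-ones block appears), so Σ_i C(r_i, 2) ≤ C(58, 2) = 1653. By convexity Σ_i C(r_i, 2) ≥ 46·C(z/46, 2) = z(z − 46)/(2·46), giving z² − 46z − 46·58·57 ≤ 0 and hence z ≤ (1/2)[46 + √(2116 + 4·152076)] = (1/2)[46 + √610420] ≈ (1/2)(46 + 781.2938) = 413.6469.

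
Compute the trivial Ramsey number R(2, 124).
R(2, 124) = 124

R(2, k) = k for all k ≥ 2: in a 2-colouring of K_k, either some edge is red (a red K_2) or all edges are blue (a blue K_k). And K_{123} coloured all-blue has no blue K_124, so R(2, 124) > 123. Hence R(2, 124) = 124.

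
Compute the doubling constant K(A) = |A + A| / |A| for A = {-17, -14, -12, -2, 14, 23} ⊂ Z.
K = |A + A| / |A| = 21/6 = 7/2

Enumerate A + A = {a + b : a, b ∈ A}. With |A| = 6, there are |A|^2 = 36 ordered sum pairs; collecting distinct values, A + A = {-34, -31, -29, -28, -26, -24, -19, -16, -14, -4, -3, 0, 2, 6, 9, 11, 12, 21, 28, 37, 46}, so |A + A| = 21. Thus K = 21/6 = 7/2. For comparison, the minimum possible |A + A| over all 6-element sets is 2·6 − 1 = 11 (so min K = 11/6), attained only by arithmetic progressions.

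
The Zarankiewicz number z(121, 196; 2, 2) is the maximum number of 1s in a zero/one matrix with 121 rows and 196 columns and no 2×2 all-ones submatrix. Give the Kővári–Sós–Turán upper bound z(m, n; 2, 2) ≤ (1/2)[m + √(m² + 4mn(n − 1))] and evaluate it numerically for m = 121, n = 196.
z(121, 196; 2, 2) ≤ (1/2)[121 + √(121² + 4·121·196·195)] = (1/2)[121 + √18513121] = 2211.8438

Kővári–Sós–Turán: let r_1, ..., r_121 be the row sums and z = Σ r_i the total number of 1s. Each pair of columns can share at most one row with both entries 1 (else a 2×2 all-ones block appears), so Σ_i C(r_i, 2) ≤ C(196, 2) = 19110. By convexity Σ_i C(r_i, 2) ≥ 121·C(z/121, 2) = z(z − 121)/(2·121), giving z² − 121z − 121·196·195 ≤ 0 and hence z ≤ (1/2)[121 + √(14641 + 4·4624620)] = (1/2)[121 + √18513121] ≈ (1/2)(121 + 4302.6876) = 2211.8438.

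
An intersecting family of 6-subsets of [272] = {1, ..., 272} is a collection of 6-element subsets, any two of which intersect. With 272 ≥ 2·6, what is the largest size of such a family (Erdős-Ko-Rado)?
max |F| = C(271, 5) = 11736811899

Erdős-Ko-Rado (1961): when n ≥ 2k, max |F| = C(n−1, k−1). The bound is attained by the star {A : i ∈ A} for any fixed i ∈ [n]. Here C(272−1, 6−1) = C(271, 5) = 11736811899.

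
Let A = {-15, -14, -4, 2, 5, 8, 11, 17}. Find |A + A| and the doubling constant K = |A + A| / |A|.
K = |A + A| / |A| = 28/8 = 7/2

Enumerate A + A = {a + b : a, b ∈ A}. With |A| = 8, there are |A|^2 = 64 ordered sum pairs; collecting distinct values, A + A = {-30, -29, -28, -19, -18, -13, -12, -10, -9, -8, -7, -6, -4, -3, -2, 1, 2, 3, 4, 7, 10, 13, 16, 19, 22, 25, 28, 34}, so |A + A| = 28. Thus K = 28/8 = 7/2. For comparison, the minimum possible |A + A| over all 8-element sets is 2·8 − 1 = 15 (so min K = 15/8), attained only by arithmetic progressions.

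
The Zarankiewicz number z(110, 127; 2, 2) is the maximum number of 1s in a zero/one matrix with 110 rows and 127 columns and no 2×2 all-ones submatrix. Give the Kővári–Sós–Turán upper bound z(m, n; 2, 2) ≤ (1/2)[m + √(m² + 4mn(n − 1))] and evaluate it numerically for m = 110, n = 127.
z(110, 127; 2, 2) ≤ (1/2)[110 + √(110² + 4·110·127·126)] = (1/2)[110 + √7052980] = 1382.8724

Kővári–Sós–Turán: let r_1, ..., r_110 be the row sums and z = Σ r_i the total number of 1s. Each pair of columns can share at most one row with both entries 1 (else a 2×2 all-ones block appears), so Σ_i C(r_i, 2) ≤ C(127, 2) = 8001. By convexity Σ_i C(r_i, 2) ≥ 110·C(z/110, 2) = z(z − 110)/(2·110), giving z² − 110z − 110·127·126 ≤ 0 and hence z ≤ (1/2)[110 + √(12100 + 4·1760220)] = (1/2)[110 + √7052980] ≈ (1/2)(110 + 2655.7447) = 1382.8724.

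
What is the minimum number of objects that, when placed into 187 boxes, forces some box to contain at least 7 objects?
n = (7 − 1)·187 + 1 = 1123

By the generalised pigeonhole principle, to guarantee some box contains ≥ r objects we need more than (r − 1) · k objects total. Threshold: n = (r − 1) · k + 1. With r = 7 and k = 187: n = 6 · 187 + 1 = 1122 + 1 = 1123. For n = 1122 = 6 · 187, we can put exactly 6 objects in every box, avoiding 7 in any single one — so 1123 is tight.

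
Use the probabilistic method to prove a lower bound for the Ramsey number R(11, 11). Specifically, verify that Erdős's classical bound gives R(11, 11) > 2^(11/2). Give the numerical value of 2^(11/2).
2^(11/2) = 45.2548; so R(11, 11) > 45.2548

Colour each edge of K_n uniformly at random with red/blue. The expected number of monochromatic K_11 is C(n, 11) · 2 · 2^(−C(11,2)). If C(n, 11) · 2^(1 − C(11,2)) < 1, then with positive probability no monochromatic K_11 exists, so R(11, 11) > n. The standard estimate C(n, 11) ≤ n^11/11! shows this inequality holds whenever n ≤ 2^(11/2) (since 11! · 2^(C(11,2) − 1) > 2^(11^2/2) ≥ n^11). Hence R(11, 11) > 2^(11/2) = 45.2548.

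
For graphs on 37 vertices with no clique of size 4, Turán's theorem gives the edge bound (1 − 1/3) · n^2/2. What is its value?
Turán density bound = (2/3) · 37^2/2 = 1369/3 ≈ 456.3333

Turán's theorem: ex(n, K_{r+1}) is achieved by the complete r-partite Turán graph T(n, r) with parts as balanced as possible, and is at most (1 − 1/r) · n^2/2. For r = 3, n = 37: the density bound is (2/3) · 1369/2 = 1369/3 ≈ 456.3333. The integer-valued extremum is e(T(37, 3)) = 456, which is strictly less than the density bound 1369/3 since 3 ∤ 37 (the parts of T(37, 3) cannot all be equal).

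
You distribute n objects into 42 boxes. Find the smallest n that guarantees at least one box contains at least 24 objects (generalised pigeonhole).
n = (24 − 1)·42 + 1 = 967

By the generalised pigeonhole principle, to guarantee some box contains ≥ r objects we need more than (r − 1) · k objects total. Threshold: n = (r − 1) · k + 1. With r = 24 and k = 42: n = 23 · 42 + 1 = 966 + 1 = 967. For n = 966 = 23 · 42, we can put exactly 23 objects in every box, avoiding 24 in any single one — so 967 is tight.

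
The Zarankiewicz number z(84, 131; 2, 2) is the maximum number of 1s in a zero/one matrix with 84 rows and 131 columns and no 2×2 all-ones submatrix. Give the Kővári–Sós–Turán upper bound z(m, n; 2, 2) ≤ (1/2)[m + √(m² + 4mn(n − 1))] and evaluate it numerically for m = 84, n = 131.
z(84, 131; 2, 2) ≤ (1/2)[84 + √(84² + 4·84·131·130)] = (1/2)[84 + √5729136] = 1238.7807

Kővári–Sós–Turán: let r_1, ..., r_84 be the row sums and z = Σ r_i the total number of 1s. Each pair of columns can share at most one row with both entries 1 (else a 2×2 all-ones block appears), so Σ_i C(r_i, 2) ≤ C(131, 2) = 8515. By convexity Σ_i C(r_i, 2) ≥ 84·C(z/84, 2) = z(z − 84)/(2·84), giving z² − 84z − 84·131·130 ≤ 0 and hence z ≤ (1/2)[84 + √(7056 + 4·1430520)] = (1/2)[84 + √5729136] ≈ (1/2)(84 + 2393.5614) = 1238.7807.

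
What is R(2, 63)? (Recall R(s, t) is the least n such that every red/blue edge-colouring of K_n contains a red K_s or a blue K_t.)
R(2, 63) = 63

R(2, k) = k for all k ≥ 2: in a 2-colouring of K_k, either some edge is red (a red K_2) or all edges are blue (a blue K_k). And K_{62} coloured all-blue has no blue K_63, so R(2, 63) > 62. Hence R(2, 63) = 63.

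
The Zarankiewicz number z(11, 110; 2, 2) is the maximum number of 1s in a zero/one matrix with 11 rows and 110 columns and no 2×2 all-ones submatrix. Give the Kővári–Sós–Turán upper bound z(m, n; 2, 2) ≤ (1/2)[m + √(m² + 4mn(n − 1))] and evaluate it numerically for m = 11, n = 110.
z(11, 110; 2, 2) ≤ (1/2)[11 + √(11² + 4·11·110·109)] = (1/2)[11 + √527681] = 368.7083

Kővári–Sós–Turán: let r_1, ..., r_11 be the row sums and z = Σ r_i the total number of 1s. Each pair of columns can share at most one row with both entries 1 (else a 2×2 all-ones block appears), so Σ_i C(r_i, 2) ≤ C(110, 2) = 5995. By convexity Σ_i C(r_i, 2) ≥ 11·C(z/11, 2) = z(z − 11)/(2·11), giving z² − 11z − 11·110·109 ≤ 0 and hence z ≤ (1/2)[11 + √(121 + 4·131890)] = (1/2)[11 + √527681] ≈ (1/2)(11 + 726.4165) = 368.7083.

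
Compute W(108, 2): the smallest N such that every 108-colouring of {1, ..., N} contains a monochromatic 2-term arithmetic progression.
W(108, 2) = 108 + 1 = 109

A 2-term AP is any pair of integers, so a monochromatic 2-AP exists iff some colour is used at least twice. With 108 colours, the colouring i ↦ i on {1, ..., 108} uses each colour once, avoiding any monochromatic pair, so W(108, 2) > 108. For {1, ..., 109}, pigeonhole forces two integers of the same colour, which form a monochromatic 2-AP. Hence W(108, 2) = 109.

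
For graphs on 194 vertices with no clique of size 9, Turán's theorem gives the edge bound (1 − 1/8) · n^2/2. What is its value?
Turán density bound = (7/8) · 194^2/2 = 65863/4 ≈ 16465.75

Turán's theorem: ex(n, K_{r+1}) is achieved by the complete r-partite Turán graph T(n, r) with parts as balanced as possible, and is at most (1 − 1/r) · n^2/2. For r = 8, n = 194: the density bound is (7/8) · 37636/2 = 65863/4 ≈ 16465.75. The integer-valued extremum is e(T(194, 8)) = 16465, which is strictly less than the density bound 65863/4 since 8 ∤ 194 (the parts of T(194, 8) cannot all be equal).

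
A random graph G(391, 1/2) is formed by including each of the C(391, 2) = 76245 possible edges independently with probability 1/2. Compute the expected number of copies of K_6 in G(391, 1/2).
E[# K_6] = C(391, 6) · (1/2)^C(6, 2) = 4775165900583 / 2^15 ≈ 145726498.430878

For each 6-subset S of vertices (there are C(391, 6) = 4775165900583 such S), let X_S = 1 if S induces a K_6 (all C(6, 2) = 15 edges present). Then P(X_S = 1) = (1/2)^15 = 1/32768. By linearity of expectation, E[# K_6] = C(391, 6) · (1/2)^15 = 4775165900583 / 32768 ≈ 145726498.430878.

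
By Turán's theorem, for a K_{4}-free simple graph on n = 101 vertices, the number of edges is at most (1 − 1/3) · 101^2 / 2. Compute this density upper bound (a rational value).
Turán density bound = (2/3) · 101^2/2 = 10201/3 ≈ 3400.3333

Turán's theorem: ex(n, K_{r+1}) is achieved by the complete r-partite Turán graph T(n, r) with parts as balanced as possible, and is at most (1 − 1/r) · n^2/2. For r = 3, n = 101: the density bound is (2/3) · 10201/2 = 10201/3 ≈ 3400.3333. The integer-valued extremum is e(T(101, 3)) = 3400, which is strictly less than the density bound 10201/3 since 3 ∤ 101 (the parts of T(101, 3) cannot all be equal).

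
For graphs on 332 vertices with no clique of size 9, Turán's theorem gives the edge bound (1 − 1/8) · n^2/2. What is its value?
Turán density bound = (7/8) · 332^2/2 = 48223

Turán's theorem: ex(n, K_{r+1}) is achieved by the complete r-partite Turán graph T(n, r) with parts as balanced as possible, and is at most (1 − 1/r) · n^2/2. For r = 8, n = 332: the density bound is (7/8) · 110224/2 = 48223. The integer-valued extremum is e(T(332, 8)) = 48222, which is strictly less than the density bound 48223 since 8 ∤ 332 (the parts of T(332, 8) cannot all be equal).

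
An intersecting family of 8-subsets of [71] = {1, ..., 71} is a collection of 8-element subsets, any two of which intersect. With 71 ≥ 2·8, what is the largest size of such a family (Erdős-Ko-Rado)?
max |F| = C(70, 7) = 1198774720

The Erdős-Ko-Rado theorem states: for n ≥ 2k, an intersecting family of k-subsets of an n-element set has size at most C(n − 1, k − 1), with equality for 'star' families {A ⊆ [n] : |A| = k, i ∈ A} (fix an element i). For n = 71, k = 8: C(70, 7) = 1198774720.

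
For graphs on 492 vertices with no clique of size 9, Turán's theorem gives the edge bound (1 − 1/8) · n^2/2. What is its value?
Turán density bound = (7/8) · 492^2/2 = 105903

Turán's theorem: ex(n, K_{r+1}) is achieved by the complete r-partite Turán graph T(n, r) with parts as balanced as possible, and is at most (1 − 1/r) · n^2/2. For r = 8, n = 492: the density bound is (7/8) · 242064/2 = 105903. The integer-valued extremum is e(T(492, 8)) = 105902, which is strictly less than the density bound 105903 since 8 ∤ 492 (the parts of T(492, 8) cannot all be equal).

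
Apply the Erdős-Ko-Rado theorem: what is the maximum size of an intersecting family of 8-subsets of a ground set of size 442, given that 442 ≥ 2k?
max |F| = C(441, 7) = 613559300216940

Erdős-Ko-Rado (1961): when n ≥ 2k, max |F| = C(n−1, k−1). The bound is attained by the star {A : i ∈ A} for any fixed i ∈ [n]. Here C(442−1, 8−1) = C(441, 7) = 613559300216940.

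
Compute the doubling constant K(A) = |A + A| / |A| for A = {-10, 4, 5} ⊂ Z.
K = |A + A| / |A| = 6/3 = 2

Enumerate A + A = {a + b : a, b ∈ A}. With |A| = 3, there are |A|^2 = 9 ordered sum pairs; collecting distinct values, A + A = {-20, -6, -5, 8, 9, 10}, so |A + A| = 6. Thus K = 6/3 = 2. For comparison, the minimum possible |A + A| over all 3-element sets is 2·3 − 1 = 5 (so min K = 5/3), attained only by arithmetic progressions.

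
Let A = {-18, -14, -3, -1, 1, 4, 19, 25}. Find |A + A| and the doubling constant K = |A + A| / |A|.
K = |A + A| / |A| = 32/8 = 4

Enumerate A + A = {a + b : a, b ∈ A}. With |A| = 8, there are |A|^2 = 64 ordered sum pairs; collecting distinct values, A + A = {-36, -32, -28, -21, -19, -17, -15, -14, -13, -10, -6, -4, -2, 0, 1, 2, 3, 5, 7, 8, 11, 16, 18, 20, 22, 23, 24, 26, 29, 38, 44, 50}, so |A + A| = 32. Thus K = 32/8 = 4. For comparison, the minimum possible |A + A| over all 8-element sets is 2·8 − 1 = 15 (so min K = 15/8), attained only by arithmetic progressions.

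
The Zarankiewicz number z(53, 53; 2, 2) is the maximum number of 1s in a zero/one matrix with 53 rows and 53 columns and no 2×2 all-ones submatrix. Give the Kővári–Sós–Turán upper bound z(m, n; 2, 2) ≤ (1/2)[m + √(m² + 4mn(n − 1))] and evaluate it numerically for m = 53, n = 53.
z(53, 53; 2, 2) ≤ (1/2)[53 + √(53² + 4·53·53·52)] = (1/2)[53 + √587081] = 409.6061

Kővári–Sós–Turán: let r_1, ..., r_53 be the row sums and z = Σ r_i the total number of 1s. Each pair of columns can share at most one row with both entries 1 (else a 2×2 all-ones block appears), so Σ_i C(r_i, 2) ≤ C(53, 2) = 1378. By convexity Σ_i C(r_i, 2) ≥ 53·C(z/53, 2) = z(z − 53)/(2·53), giving z² − 53z − 53·53·52 ≤ 0 and hence z ≤ (1/2)[53 + √(2809 + 4·146068)] = (1/2)[53 + √587081] ≈ (1/2)(53 + 766.2121) = 409.6061.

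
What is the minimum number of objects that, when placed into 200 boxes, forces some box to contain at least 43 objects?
n = (43 − 1)·200 + 1 = 8401

By the generalised pigeonhole principle, to guarantee some box contains ≥ r objects we need more than (r − 1) · k objects total. Threshold: n = (r − 1) · k + 1. With r = 43 and k = 200: n = 42 · 200 + 1 = 8400 + 1 = 8401. For n = 8400 = 42 · 200, we can put exactly 42 objects in every box, avoiding 43 in any single one — so 8401 is tight.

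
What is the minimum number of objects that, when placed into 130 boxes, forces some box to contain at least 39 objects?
n = (39 − 1)·130 + 1 = 4941

By the generalised pigeonhole principle, to guarantee some box contains ≥ r objects we need more than (r − 1) · k objects total. Threshold: n = (r − 1) · k + 1. With r = 39 and k = 130: n = 38 · 130 + 1 = 4940 + 1 = 4941. For n = 4940 = 38 · 130, we can put exactly 38 objects in every box, avoiding 39 in any single one — so 4941 is tight.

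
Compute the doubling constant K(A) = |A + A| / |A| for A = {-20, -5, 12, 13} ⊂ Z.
K = |A + A| / |A| = 10/4 = 5/2

Enumerate A + A = {a + b : a, b ∈ A}. With |A| = 4, there are |A|^2 = 16 ordered sum pairs; collecting distinct values, A + A = {-40, -25, -10, -8, -7, 7, 8, 24, 25, 26}, so |A + A| = 10. Thus K = 10/4 = 5/2. For comparison, the minimum possible |A + A| over all 4-element sets is 2·4 − 1 = 7 (so min K = 7/4), attained only by arithmetic progressions.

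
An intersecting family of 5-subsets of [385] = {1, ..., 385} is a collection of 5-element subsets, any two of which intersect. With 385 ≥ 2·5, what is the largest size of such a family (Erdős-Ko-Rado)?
max |F| = C(384, 4) = 891881376

Erdős-Ko-Rado (1961): when n ≥ 2k, max |F| = C(n−1, k−1). The bound is attained by the star {A : i ∈ A} for any fixed i ∈ [n]. Here C(385−1, 5−1) = C(384, 4) = 891881376.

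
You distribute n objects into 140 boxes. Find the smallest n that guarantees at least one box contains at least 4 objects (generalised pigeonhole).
n = (4 − 1)·140 + 1 = 421

By the generalised pigeonhole principle, to guarantee some box contains ≥ r objects we need more than (r − 1) · k objects total. Threshold: n = (r − 1) · k + 1. With r = 4 and k = 140: n = 3 · 140 + 1 = 420 + 1 = 421. For n = 420 = 3 · 140, we can put exactly 3 objects in every box, avoiding 4 in any single one — so 421 is tight.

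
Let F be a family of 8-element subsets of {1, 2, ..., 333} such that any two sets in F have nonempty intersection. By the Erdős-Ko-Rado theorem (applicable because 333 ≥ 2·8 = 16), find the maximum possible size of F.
max |F| = C(332, 7) = 82772214646616

Erdős-Ko-Rado (1961): when n ≥ 2k, max |F| = C(n−1, k−1). The bound is attained by the star {A : i ∈ A} for any fixed i ∈ [n]. Here C(333−1, 8−1) = C(332, 7) = 82772214646616.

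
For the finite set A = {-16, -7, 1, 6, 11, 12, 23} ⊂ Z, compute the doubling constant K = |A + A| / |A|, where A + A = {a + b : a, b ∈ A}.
K = |A + A| / |A| = 25/7

Enumerate A + A = {a + b : a, b ∈ A}. With |A| = 7, there are |A|^2 = 49 ordered sum pairs; collecting distinct values, A + A = {-32, -23, -15, -14, -10, -6, -5, -4, -1, 2, 4, 5, 7, 12, 13, 16, 17, 18, 22, 23, 24, 29, 34, 35, 46}, so |A + A| = 25. Thus K = 25/7. For comparison, the minimum possible |A + A| over all 7-element sets is 2·7 − 1 = 13 (so min K = 13/7), attained only by arithmetic progressions.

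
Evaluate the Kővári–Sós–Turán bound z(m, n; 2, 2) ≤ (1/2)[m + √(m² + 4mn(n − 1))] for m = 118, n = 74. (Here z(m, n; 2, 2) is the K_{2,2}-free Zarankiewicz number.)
z(118, 74; 2, 2) ≤ (1/2)[118 + √(118² + 4·118·74·73)] = (1/2)[118 + √2563668] = 859.5729

Kővári–Sós–Turán: let r_1, ..., r_118 be the row sums and z = Σ r_i the total number of 1s. Each pair of columns can share at most one row with both entries 1 (else a 2×2 all-ones block appears), so Σ_i C(r_i, 2) ≤ C(74, 2) = 2701. By convexity Σ_i C(r_i, 2) ≥ 118·C(z/118, 2) = z(z − 118)/(2·118), giving z² − 118z − 118·74·73 ≤ 0 and hence z ≤ (1/2)[118 + √(13924 + 4·637436)] = (1/2)[118 + √2563668] ≈ (1/2)(118 + 1601.1458) = 859.5729.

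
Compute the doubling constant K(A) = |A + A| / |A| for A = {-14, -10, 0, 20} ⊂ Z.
K = |A + A| / |A| = 10/4 = 5/2

Enumerate A + A = {a + b : a, b ∈ A}. With |A| = 4, there are |A|^2 = 16 ordered sum pairs; collecting distinct values, A + A = {-28, -24, -20, -14, -10, 0, 6, 10, 20, 40}, so |A + A| = 10. Thus K = 10/4 = 5/2. For comparison, the minimum possible |A + A| over all 4-element sets is 2·4 − 1 = 7 (so min K = 7/4), attained only by arithmetic progressions.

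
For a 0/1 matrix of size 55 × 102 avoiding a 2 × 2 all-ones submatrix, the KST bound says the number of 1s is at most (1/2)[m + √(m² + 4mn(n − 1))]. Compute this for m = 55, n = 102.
z(55, 102; 2, 2) ≤ (1/2)[55 + √(55² + 4·55·102·101)] = (1/2)[55 + √2269465] = 780.7372

Kővári–Sós–Turán: let r_1, ..., r_55 be the row sums and z = Σ r_i the total number of 1s. Each pair of columns can share at most one row with both entries 1 (else a 2×2 all-ones block appears), so Σ_i C(r_i, 2) ≤ C(102, 2) = 5151. By convexity Σ_i C(r_i, 2) ≥ 55·C(z/55, 2) = z(z − 55)/(2·55), giving z² − 55z − 55·102·101 ≤ 0 and hence z ≤ (1/2)[55 + √(3025 + 4·566610)] = (1/2)[55 + √2269465] ≈ (1/2)(55 + 1506.4744) = 780.7372.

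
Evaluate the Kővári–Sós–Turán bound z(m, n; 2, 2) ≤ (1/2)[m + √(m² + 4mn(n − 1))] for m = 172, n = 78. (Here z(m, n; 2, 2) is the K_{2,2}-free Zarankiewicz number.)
z(172, 78; 2, 2) ≤ (1/2)[172 + √(172² + 4·172·78·77)] = (1/2)[172 + √4161712] = 1106.0137

Kővári–Sós–Turán: let r_1, ..., r_172 be the row sums and z = Σ r_i the total number of 1s. Each pair of columns can share at most one row with both entries 1 (else a 2×2 all-ones block appears), so Σ_i C(r_i, 2) ≤ C(78, 2) = 3003. By convexity Σ_i C(r_i, 2) ≥ 172·C(z/172, 2) = z(z − 172)/(2·172), giving z² − 172z − 172·78·77 ≤ 0 and hence z ≤ (1/2)[172 + √(29584 + 4·1033032)] = (1/2)[172 + √4161712] ≈ (1/2)(172 + 2040.0275) = 1106.0137.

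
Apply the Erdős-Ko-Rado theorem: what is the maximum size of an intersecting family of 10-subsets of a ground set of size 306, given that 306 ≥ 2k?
max |F| = C(305, 9) = 55871664980896050

The Erdős-Ko-Rado theorem states: for n ≥ 2k, an intersecting family of k-subsets of an n-element set has size at most C(n − 1, k − 1), with equality for 'star' families {A ⊆ [n] : |A| = k, i ∈ A} (fix an element i). For n = 306, k = 10: C(305, 9) = 55871664980896050.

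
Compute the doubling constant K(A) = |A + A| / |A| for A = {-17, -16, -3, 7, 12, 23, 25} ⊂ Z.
K = |A + A| / |A| = 27/7

Enumerate A + A = {a + b : a, b ∈ A}. With |A| = 7, there are |A|^2 = 49 ordered sum pairs; collecting distinct values, A + A = {-34, -33, -32, -20, -19, -10, -9, -6, -5, -4, 4, 6, 7, 8, 9, 14, 19, 20, 22, 24, 30, 32, 35, 37, 46, 48, 50}, so |A + A| = 27. Thus K = 27/7. For comparison, the minimum possible |A + A| over all 7-element sets is 2·7 − 1 = 13 (so min K = 13/7), attained only by arithmetic progressions.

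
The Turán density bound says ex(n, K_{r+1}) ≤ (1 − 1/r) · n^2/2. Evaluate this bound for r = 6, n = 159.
Turán density bound = (5/6) · 159^2/2 = 42135/4 ≈ 10533.75

Turán's theorem: ex(n, K_{r+1}) is achieved by the complete r-partite Turán graph T(n, r) with parts as balanced as possible, and is at most (1 − 1/r) · n^2/2. For r = 6, n = 159: the density bound is (5/6) · 25281/2 = 42135/4 ≈ 10533.75. The integer-valued extremum is e(T(159, 6)) = 10533, which is strictly less than the density bound 42135/4 since 6 ∤ 159 (the parts of T(159, 6) cannot all be equal).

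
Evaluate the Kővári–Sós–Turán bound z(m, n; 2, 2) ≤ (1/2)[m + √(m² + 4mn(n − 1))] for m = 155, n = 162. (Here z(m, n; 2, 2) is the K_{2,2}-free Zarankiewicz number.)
z(155, 162; 2, 2) ≤ (1/2)[155 + √(155² + 4·155·162·161)] = (1/2)[155 + √16194865] = 2089.6422

Kővári–Sós–Turán: let r_1, ..., r_155 be the row sums and z = Σ r_i the total number of 1s. Each pair of columns can share at most one row with both entries 1 (else a 2×2 all-ones block appears), so Σ_i C(r_i, 2) ≤ C(162, 2) = 13041. By convexity Σ_i C(r_i, 2) ≥ 155·C(z/155, 2) = z(z − 155)/(2·155), giving z² − 155z − 155·162·161 ≤ 0 and hence z ≤ (1/2)[155 + √(24025 + 4·4042710)] = (1/2)[155 + √16194865] ≈ (1/2)(155 + 4024.2844) = 2089.6422.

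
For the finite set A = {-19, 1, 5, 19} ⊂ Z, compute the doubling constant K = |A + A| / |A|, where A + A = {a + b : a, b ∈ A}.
K = |A + A| / |A| = 10/4 = 5/2

Enumerate A + A = {a + b : a, b ∈ A}. With |A| = 4, there are |A|^2 = 16 ordered sum pairs; collecting distinct values, A + A = {-38, -18, -14, 0, 2, 6, 10, 20, 24, 38}, so |A + A| = 10. Thus K = 10/4 = 5/2. For comparison, the minimum possible |A + A| over all 4-element sets is 2·4 − 1 = 7 (so min K = 7/4), attained only by arithmetic progressions.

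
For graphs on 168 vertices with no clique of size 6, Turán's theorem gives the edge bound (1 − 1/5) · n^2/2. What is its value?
Turán density bound = (4/5) · 168^2/2 = 56448/5 ≈ 11289.6

Turán's theorem: ex(n, K_{r+1}) is achieved by the complete r-partite Turán graph T(n, r) with parts as balanced as possible, and is at most (1 − 1/r) · n^2/2. For r = 5, n = 168: the density bound is (4/5) · 28224/2 = 56448/5 ≈ 11289.6. The integer-valued extremum is e(T(168, 5)) = 11289, which is strictly less than the density bound 56448/5 since 5 ∤ 168 (the parts of T(168, 5) cannot all be equal).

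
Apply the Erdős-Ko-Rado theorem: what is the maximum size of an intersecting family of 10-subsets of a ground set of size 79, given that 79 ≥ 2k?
max |F| = C(78, 9) = 182364632450

Erdős-Ko-Rado (1961): when n ≥ 2k, max |F| = C(n−1, k−1). The bound is attained by the star {A : i ∈ A} for any fixed i ∈ [n]. Here C(79−1, 10−1) = C(78, 9) = 182364632450.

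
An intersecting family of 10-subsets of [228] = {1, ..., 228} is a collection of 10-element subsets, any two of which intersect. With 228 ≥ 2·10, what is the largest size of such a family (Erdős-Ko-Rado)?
max |F| = C(227, 9) = 3755940526066300

Erdős-Ko-Rado (1961): when n ≥ 2k, max |F| = C(n−1, k−1). The bound is attained by the star {A : i ∈ A} for any fixed i ∈ [n]. Here C(228−1, 10−1) = C(227, 9) = 3755940526066300.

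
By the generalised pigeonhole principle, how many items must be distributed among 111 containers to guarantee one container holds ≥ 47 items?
n = (47 − 1)·111 + 1 = 5107

By the generalised pigeonhole principle, to guarantee some box contains ≥ r objects we need more than (r − 1) · k objects total. Threshold: n = (r − 1) · k + 1. With r = 47 and k = 111: n = 46 · 111 + 1 = 5106 + 1 = 5107. For n = 5106 = 46 · 111, we can put exactly 46 objects in every box, avoiding 47 in any single one — so 5107 is tight.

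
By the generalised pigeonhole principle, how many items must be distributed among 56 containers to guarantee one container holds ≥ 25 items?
n = (25 − 1)·56 + 1 = 1345

By the generalised pigeonhole principle, to guarantee some box contains ≥ r objects we need more than (r − 1) · k objects total. Threshold: n = (r − 1) · k + 1. With r = 25 and k = 56: n = 24 · 56 + 1 = 1344 + 1 = 1345. For n = 1344 = 24 · 56, we can put exactly 24 objects in every box, avoiding 25 in any single one — so 1345 is tight.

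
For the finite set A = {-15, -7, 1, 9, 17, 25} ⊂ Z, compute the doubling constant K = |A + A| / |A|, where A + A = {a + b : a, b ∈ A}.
K = |A + A| / |A| = 11/6

Enumerate A + A = {a + b : a, b ∈ A}. With |A| = 6, there are |A|^2 = 36 ordered sum pairs; collecting distinct values, A + A = {-30, -22, -14, -6, 2, 10, 18, 26, 34, 42, 50}, so |A + A| = 11. Thus K = 11/6. Here |A + A| = 2|A| − 1 = 11, the minimum possible — so K = 11/6 is minimal, which holds iff A is an arithmetic progression.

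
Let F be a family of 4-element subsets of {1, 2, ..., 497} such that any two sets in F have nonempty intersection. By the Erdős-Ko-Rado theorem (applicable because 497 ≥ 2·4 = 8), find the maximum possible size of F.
max |F| = C(496, 3) = 20214480

The Erdős-Ko-Rado theorem states: for n ≥ 2k, an intersecting family of k-subsets of an n-element set has size at most C(n − 1, k − 1), with equality for 'star' families {A ⊆ [n] : |A| = k, i ∈ A} (fix an element i). For n = 497, k = 4: C(496, 3) = 20214480.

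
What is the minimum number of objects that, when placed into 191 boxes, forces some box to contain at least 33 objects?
n = (33 − 1)·191 + 1 = 6113

By the generalised pigeonhole principle, to guarantee some box contains ≥ r objects we need more than (r − 1) · k objects total. Threshold: n = (r − 1) · k + 1. With r = 33 and k = 191: n = 32 · 191 + 1 = 6112 + 1 = 6113. For n = 6112 = 32 · 191, we can put exactly 32 objects in every box, avoiding 33 in any single one — so 6113 is tight.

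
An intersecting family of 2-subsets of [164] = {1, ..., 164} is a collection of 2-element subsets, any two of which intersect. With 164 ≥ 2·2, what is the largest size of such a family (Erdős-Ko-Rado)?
max |F| = C(163, 1) = 163

The Erdős-Ko-Rado theorem states: for n ≥ 2k, an intersecting family of k-subsets of an n-element set has size at most C(n − 1, k − 1), with equality for 'star' families {A ⊆ [n] : |A| = k, i ∈ A} (fix an element i). For n = 164, k = 2: C(163, 1) = 163.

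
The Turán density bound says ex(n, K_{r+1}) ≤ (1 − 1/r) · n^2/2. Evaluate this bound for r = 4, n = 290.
Turán density bound = (3/4) · 290^2/2 = 63075/2 ≈ 31537.5

Turán's theorem: ex(n, K_{r+1}) is achieved by the complete r-partite Turán graph T(n, r) with parts as balanced as possible, and is at most (1 − 1/r) · n^2/2. For r = 4, n = 290: the density bound is (3/4) · 84100/2 = 63075/2 ≈ 31537.5. The integer-valued extremum is e(T(290, 4)) = 31537, which is strictly less than the density bound 63075/2 since 4 ∤ 290 (the parts of T(290, 4) cannot all be equal).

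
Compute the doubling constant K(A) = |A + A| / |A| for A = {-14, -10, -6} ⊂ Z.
K = |A + A| / |A| = 5/3

Enumerate A + A = {a + b : a, b ∈ A}. With |A| = 3, there are |A|^2 = 9 ordered sum pairs; collecting distinct values, A + A = {-28, -24, -20, -16, -12}, so |A + A| = 5. Thus K = 5/3. Here |A + A| = 2|A| − 1 = 5, the minimum possible — so K = 5/3 is minimal, which holds iff A is an arithmetic progression.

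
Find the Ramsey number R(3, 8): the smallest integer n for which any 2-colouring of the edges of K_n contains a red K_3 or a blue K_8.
R(3, 8) = 28

Lower bound: an explicit 2-colouring of K_{27} (typically a Paley-type or other structured construction) avoids a red K_3 and a blue K_8, showing R(3, 8) > 27.
Upper bound: the simple Erdős–Szekeres recurrence only gives R(3, 8) ≤ 31; the tight bound R(3, 8) ≤ 28 requires a sharper case analysis (or computer search) of 2-colourings of K_{28}.
Hence R(3, 8) = 28.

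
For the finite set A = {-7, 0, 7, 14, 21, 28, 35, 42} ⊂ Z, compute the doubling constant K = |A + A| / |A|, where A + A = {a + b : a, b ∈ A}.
K = |A + A| / |A| = 15/8

Enumerate A + A = {a + b : a, b ∈ A}. With |A| = 8, there are |A|^2 = 64 ordered sum pairs; collecting distinct values, A + A = {-14, -7, 0, 7, 14, 21, 28, 35, 42, 49, 56, 63, 70, 77, 84}, so |A + A| = 15. Thus K = 15/8. Here |A + A| = 2|A| − 1 = 15, the minimum possible — so K = 15/8 is minimal, which holds iff A is an arithmetic progression.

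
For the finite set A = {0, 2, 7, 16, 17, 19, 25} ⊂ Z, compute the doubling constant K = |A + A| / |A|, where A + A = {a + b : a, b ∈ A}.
K = |A + A| / |A| = 26/7

Enumerate A + A = {a + b : a, b ∈ A}. With |A| = 7, there are |A|^2 = 49 ordered sum pairs; collecting distinct values, A + A = {0, 2, 4, 7, 9, 14, 16, 17, 18, 19, 21, 23, 24, 25, 26, 27, 32, 33, 34, 35, 36, 38, 41, 42, 44, 50}, so |A + A| = 26. Thus K = 26/7. For comparison, the minimum possible |A + A| over all 7-element sets is 2·7 − 1 = 13 (so min K = 13/7), attained only by arithmetic progressions.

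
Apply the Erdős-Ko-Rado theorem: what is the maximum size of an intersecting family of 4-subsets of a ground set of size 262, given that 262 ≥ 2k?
max |F| = C(261, 3) = 2929290

The Erdős-Ko-Rado theorem states: for n ≥ 2k, an intersecting family of k-subsets of an n-element set has size at most C(n − 1, k − 1), with equality for 'star' families {A ⊆ [n] : |A| = k, i ∈ A} (fix an element i). For n = 262, k = 4: C(261, 3) = 2929290.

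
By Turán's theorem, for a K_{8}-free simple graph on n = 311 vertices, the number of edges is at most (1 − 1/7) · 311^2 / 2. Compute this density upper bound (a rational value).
Turán density bound = (6/7) · 311^2/2 = 290163/7 ≈ 41451.8571

Turán's theorem: ex(n, K_{r+1}) is achieved by the complete r-partite Turán graph T(n, r) with parts as balanced as possible, and is at most (1 − 1/r) · n^2/2. For r = 7, n = 311: the density bound is (6/7) · 96721/2 = 290163/7 ≈ 41451.8571. The integer-valued extremum is e(T(311, 7)) = 41451, which is strictly less than the density bound 290163/7 since 7 ∤ 311 (the parts of T(311, 7) cannot all be equal).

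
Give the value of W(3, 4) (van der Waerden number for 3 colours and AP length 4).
W(3, 4) = 293

W(3, 4) = 293. The lower bound W(3, 4) > 292 comes from an explicit good 3-colouring of [1, 292]; the upper bound W(3, 4) ≤ 293 was verified by exhaustive search over 3-colourings of [1, 293].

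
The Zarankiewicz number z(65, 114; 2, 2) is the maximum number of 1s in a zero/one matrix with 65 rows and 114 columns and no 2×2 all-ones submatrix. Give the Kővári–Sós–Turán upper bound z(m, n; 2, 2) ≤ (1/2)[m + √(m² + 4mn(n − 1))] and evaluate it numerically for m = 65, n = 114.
z(65, 114; 2, 2) ≤ (1/2)[65 + √(65² + 4·65·114·113)] = (1/2)[65 + √3353545] = 948.1343

Kővári–Sós–Turán: let r_1, ..., r_65 be the row sums and z = Σ r_i the total number of 1s. Each pair of columns can share at most one row with both entries 1 (else a 2×2 all-ones block appears), so Σ_i C(r_i, 2) ≤ C(114, 2) = 6441. By convexity Σ_i C(r_i, 2) ≥ 65·C(z/65, 2) = z(z − 65)/(2·65), giving z² − 65z − 65·114·113 ≤ 0 and hence z ≤ (1/2)[65 + √(4225 + 4·837330)] = (1/2)[65 + √3353545] ≈ (1/2)(65 + 1831.2687) = 948.1343.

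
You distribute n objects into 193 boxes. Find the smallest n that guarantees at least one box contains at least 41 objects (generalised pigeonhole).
n = (41 − 1)·193 + 1 = 7721

By the generalised pigeonhole principle, to guarantee some box contains ≥ r objects we need more than (r − 1) · k objects total. Threshold: n = (r − 1) · k + 1. With r = 41 and k = 193: n = 40 · 193 + 1 = 7720 + 1 = 7721. For n = 7720 = 40 · 193, we can put exactly 40 objects in every box, avoiding 41 in any single one — so 7721 is tight.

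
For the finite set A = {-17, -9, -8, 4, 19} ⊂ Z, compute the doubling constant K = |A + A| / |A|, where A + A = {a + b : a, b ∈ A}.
K = |A + A| / |A| = 15/5 = 3

Enumerate A + A = {a + b : a, b ∈ A}. With |A| = 5, there are |A|^2 = 25 ordered sum pairs; collecting distinct values, A + A = {-34, -26, -25, -18, -17, -16, -13, -5, -4, 2, 8, 10, 11, 23, 38}, so |A + A| = 15. Thus K = 15/5 = 3. For comparison, the minimum possible |A + A| over all 5-element sets is 2·5 − 1 = 9 (so min K = 9/5), attained only by arithmetic progressions.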